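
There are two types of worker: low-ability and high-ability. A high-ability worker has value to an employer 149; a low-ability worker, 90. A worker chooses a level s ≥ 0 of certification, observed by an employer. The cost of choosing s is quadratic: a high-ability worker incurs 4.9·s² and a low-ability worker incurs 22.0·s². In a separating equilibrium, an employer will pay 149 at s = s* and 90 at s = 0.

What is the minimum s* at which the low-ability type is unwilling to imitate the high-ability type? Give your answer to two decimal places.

1.64

The low-ability type at s = 0 receives 90; imitating at s* yields 149 − 22.0·s*².
Indifference: 90 = 149 − 22.0·s*², so s*² = (149 − 90) / 22.0 ≈ 2.6818.
s* = √2.6818 ≈ 1.64.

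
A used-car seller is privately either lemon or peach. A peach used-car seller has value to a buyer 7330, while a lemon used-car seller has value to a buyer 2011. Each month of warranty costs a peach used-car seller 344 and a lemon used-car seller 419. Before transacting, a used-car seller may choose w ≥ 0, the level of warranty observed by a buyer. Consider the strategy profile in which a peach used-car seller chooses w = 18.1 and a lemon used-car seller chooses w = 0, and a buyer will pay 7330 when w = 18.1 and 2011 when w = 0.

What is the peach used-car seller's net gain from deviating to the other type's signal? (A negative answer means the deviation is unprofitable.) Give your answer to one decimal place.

Playing w = 18.1 the peach used-car seller receives 7330 − 344 × 18.1 = 1103.6.
Deviating to w = 0 yields 2011 instead.
Gain from deviating: 2011 − 1103.6 = 907.4.
The gain is positive, so the peach type's incentive-compatibility constraint is violated — this profile is not a separating equilibrium.

907.4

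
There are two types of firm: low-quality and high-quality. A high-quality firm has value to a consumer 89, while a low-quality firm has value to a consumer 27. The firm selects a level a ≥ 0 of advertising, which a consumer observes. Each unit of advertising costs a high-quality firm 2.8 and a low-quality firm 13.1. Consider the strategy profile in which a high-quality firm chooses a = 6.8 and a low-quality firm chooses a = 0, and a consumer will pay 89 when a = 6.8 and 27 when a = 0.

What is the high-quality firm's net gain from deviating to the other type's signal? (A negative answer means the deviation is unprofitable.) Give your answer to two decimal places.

-42.96

Playing a = 6.8 the high-quality firm receives 89 − 2.8 × 6.8 = 69.96.
Deviating to a = 0 yields 27 instead.
Gain from deviating: 27 − 69.96 = -42.96.
The gain is negative, so the high-quality type's incentive-compatibility constraint is satisfied.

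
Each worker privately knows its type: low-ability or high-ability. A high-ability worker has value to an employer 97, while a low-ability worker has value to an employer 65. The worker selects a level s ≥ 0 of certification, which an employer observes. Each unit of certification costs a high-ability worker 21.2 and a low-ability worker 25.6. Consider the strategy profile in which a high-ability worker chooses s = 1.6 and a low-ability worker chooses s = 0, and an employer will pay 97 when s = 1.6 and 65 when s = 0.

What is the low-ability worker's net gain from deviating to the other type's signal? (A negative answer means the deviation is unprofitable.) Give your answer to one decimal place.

Playing s = 0 the low-ability worker receives 65.
Deviating to s = 1.6 brings payment 97 at cost 25.6 × 1.6 = 40.96, netting 56.04.
Gain from deviating: 56.04 − 65 = -8.96, i.e. -9.0 to one decimal place.
The gain is negative, so the low-ability type's incentive-compatibility constraint is satisfied.

-9.0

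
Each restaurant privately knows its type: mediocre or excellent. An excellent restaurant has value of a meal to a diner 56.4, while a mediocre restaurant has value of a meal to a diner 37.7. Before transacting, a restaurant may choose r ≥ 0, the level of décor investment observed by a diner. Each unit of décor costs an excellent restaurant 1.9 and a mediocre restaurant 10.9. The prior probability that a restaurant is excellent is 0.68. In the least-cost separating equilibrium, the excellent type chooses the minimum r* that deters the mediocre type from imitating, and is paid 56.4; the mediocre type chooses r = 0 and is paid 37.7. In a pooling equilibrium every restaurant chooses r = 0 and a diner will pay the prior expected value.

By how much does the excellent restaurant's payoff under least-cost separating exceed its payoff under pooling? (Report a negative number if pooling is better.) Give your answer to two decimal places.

2.72

Least-cost separating signal: r* solves 37.7 = 56.4 − 10.9·r*, so r* = (56.4 − 37.7)/10.9 ≈ 1.7156.
Excellent type's separating payoff: 56.4 − 1.9 × r* = 56.4 − 1.9 × (56.4 − 37.7)/10.9 = 56.4 − 35.53/10.9 ≈ 53.1404.
Pooling payoff: 0.68 × 56.4 + 0.32 × 37.7 = 50.416.
Difference: 53.1404 − 50.416 = 2.7244, i.e. 2.72 to two decimal places.
The excellent type prefers to separate.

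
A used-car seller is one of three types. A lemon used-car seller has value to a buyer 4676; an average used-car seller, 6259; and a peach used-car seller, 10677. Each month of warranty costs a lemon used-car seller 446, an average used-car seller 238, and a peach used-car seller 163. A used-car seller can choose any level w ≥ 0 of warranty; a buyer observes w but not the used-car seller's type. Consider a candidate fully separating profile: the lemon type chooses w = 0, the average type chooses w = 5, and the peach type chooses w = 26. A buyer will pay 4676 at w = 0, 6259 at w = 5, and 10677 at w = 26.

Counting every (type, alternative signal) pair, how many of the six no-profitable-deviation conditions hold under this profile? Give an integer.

Average (own payoff 6259 − 238×5 = 5069): to w=0 gives 4676 → no gain ✓; to w=26 gives 10677 − 238×26 = 4489 → no gain ✓.
Lemon (own payoff 4676): to w=5 gives 6259 − 446×5 = 4029 → no gain ✓; to w=26 gives 10677 − 446×26 = -919 → no gain ✓.
Peach (own payoff 10677 − 163×26 = 6439): to w=0 gives 4676 → no gain ✓; to w=5 gives 6259 − 163×5 = 5444 → no gain ✓.
6 of the 6 constraints hold; this profile is a separating equilibrium.

6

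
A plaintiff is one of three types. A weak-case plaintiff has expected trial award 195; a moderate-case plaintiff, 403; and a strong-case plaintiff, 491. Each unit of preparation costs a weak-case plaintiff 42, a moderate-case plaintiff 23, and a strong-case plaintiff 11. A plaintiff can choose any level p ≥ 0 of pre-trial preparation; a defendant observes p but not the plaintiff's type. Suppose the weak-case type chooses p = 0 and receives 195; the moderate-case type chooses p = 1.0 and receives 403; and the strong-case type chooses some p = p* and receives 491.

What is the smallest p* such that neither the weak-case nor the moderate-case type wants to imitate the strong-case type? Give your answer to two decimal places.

Moderate-case type (on-path payoff 403 − 23×1.0 = 380) won't mimic when 380 ≥ 491 − 23·p*, i.e. p* ≥ 4.83.
Weak-case type (on-path payoff 195) won't mimic when 195 ≥ 491 − 42·p*, i.e. p* ≥ 7.05.
Both must hold, so p* = max(7.05, 4.83) = 7.05. The weak-case type's constraint binds.

7.05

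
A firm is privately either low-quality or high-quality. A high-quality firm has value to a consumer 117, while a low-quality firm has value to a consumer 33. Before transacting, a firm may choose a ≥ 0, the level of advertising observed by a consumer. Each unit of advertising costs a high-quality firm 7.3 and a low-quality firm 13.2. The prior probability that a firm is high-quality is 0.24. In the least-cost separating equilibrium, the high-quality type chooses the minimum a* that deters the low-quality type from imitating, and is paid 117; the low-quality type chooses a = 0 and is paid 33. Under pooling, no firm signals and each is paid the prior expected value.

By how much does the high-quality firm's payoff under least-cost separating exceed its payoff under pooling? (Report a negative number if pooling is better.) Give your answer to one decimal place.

17.4

Least-cost separating signal: a* solves 33 = 117 − 13.2·a*, so a* = (117 − 33)/13.2 ≈ 6.3636.
High-quality type's separating payoff: 117 − 7.3 × a* = 117 − 7.3 × (117 − 33)/13.2 = 117 − 613.2/13.2 ≈ 70.545.
Pooling payoff: 0.24 × 117 + 0.76 × 33 = 53.16.
Difference: 70.545 − 53.16 = 17.385, i.e. 17.4 to one decimal place.
The high-quality type prefers to separate.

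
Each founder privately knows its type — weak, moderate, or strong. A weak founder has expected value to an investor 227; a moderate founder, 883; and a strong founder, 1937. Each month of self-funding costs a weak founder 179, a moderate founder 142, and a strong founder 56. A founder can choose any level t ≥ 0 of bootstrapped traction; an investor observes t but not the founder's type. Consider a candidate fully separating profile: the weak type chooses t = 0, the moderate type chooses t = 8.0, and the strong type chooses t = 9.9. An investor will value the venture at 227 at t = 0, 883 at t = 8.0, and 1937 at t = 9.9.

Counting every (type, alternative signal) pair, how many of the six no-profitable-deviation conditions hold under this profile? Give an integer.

Strong (own payoff 1937 − 56×9.9 = 1382.6): to t=0 gives 227 → no gain ✓; to t=8.0 gives 883 − 56×8.0 = 435 → no gain ✓.
Weak (own payoff 227): to t=8.0 gives 883 − 179×8.0 = -549 → no gain ✓; to t=9.9 gives 1937 − 179×9.9 = 164.9 → no gain ✓.
Moderate (own payoff 883 − 142×8.0 = -253): to t=0 gives 227 → profitable ✗; to t=9.9 gives 1937 − 142×9.9 = 531.2 → profitable ✗.
4 of the 6 constraints hold; not an equilibrium.

4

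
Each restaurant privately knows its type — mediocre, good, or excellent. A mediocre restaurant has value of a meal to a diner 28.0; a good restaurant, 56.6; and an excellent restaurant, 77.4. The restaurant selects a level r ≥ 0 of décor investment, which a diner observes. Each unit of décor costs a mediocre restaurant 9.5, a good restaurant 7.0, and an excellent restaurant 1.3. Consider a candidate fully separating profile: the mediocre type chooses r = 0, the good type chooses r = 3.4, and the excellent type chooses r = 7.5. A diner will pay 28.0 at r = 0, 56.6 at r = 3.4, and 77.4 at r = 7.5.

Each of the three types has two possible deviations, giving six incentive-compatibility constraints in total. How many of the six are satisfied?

6

Mediocre (own payoff 28.0): to r=3.4 gives 56.6 − 9.5×3.4 = 24.3 → no gain ✓; to r=7.5 gives 77.4 − 9.5×7.5 = 6.15 → no gain ✓.
Excellent (own payoff 77.4 − 1.3×7.5 = 67.65): to r=0 gives 28.0 → no gain ✓; to r=3.4 gives 56.6 − 1.3×3.4 = 52.18 → no gain ✓.
Good (own payoff 56.6 − 7.0×3.4 = 32.8): to r=0 gives 28.0 → no gain ✓; to r=7.5 gives 77.4 − 7.0×7.5 = 24.9 → no gain ✓.
6 of the 6 constraints hold; this profile is a separating equilibrium.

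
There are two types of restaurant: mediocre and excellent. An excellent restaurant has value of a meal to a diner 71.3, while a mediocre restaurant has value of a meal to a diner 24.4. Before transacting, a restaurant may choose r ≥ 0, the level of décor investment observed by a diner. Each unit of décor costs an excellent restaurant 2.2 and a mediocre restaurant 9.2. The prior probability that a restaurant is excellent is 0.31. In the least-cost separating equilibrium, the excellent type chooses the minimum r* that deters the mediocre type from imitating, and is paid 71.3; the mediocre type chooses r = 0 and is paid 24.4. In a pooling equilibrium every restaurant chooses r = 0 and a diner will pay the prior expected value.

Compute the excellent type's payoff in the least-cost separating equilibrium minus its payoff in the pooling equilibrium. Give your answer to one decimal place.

21.1

Least-cost separating signal: r* solves 24.4 = 71.3 − 9.2·r*, so r* = (71.3 − 24.4)/9.2 ≈ 5.0978.
Excellent type's separating payoff: 71.3 − 2.2 × r* = 71.3 − 2.2 × (71.3 − 24.4)/9.2 = 71.3 − 103.18/9.2 ≈ 60.085.
Pooling payoff: 0.31 × 71.3 + 0.69 × 24.4 = 38.939.
Difference: 60.085 − 38.939 = 21.146, i.e. 21.1 to one decimal place.
The excellent type prefers to separate.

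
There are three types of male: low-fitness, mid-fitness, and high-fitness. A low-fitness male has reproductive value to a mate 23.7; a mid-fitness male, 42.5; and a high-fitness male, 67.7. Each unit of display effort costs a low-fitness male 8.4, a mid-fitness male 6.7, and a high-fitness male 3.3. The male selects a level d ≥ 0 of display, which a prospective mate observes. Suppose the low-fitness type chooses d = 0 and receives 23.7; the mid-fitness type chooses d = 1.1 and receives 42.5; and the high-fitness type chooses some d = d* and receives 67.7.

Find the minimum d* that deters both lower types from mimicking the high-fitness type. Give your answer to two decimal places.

5.24

Low-fitness type (on-path payoff 23.7) won't mimic when 23.7 ≥ 67.7 − 8.4·d*, i.e. d* ≥ 5.24.
Mid-fitness type (on-path payoff 42.5 − 6.7×1.1 = 35.13) won't mimic when 35.13 ≥ 67.7 − 6.7·d*, i.e. d* ≥ 4.86.
Both must hold, so d* = max(5.24, 4.86) = 5.24. The low-fitness type's constraint binds.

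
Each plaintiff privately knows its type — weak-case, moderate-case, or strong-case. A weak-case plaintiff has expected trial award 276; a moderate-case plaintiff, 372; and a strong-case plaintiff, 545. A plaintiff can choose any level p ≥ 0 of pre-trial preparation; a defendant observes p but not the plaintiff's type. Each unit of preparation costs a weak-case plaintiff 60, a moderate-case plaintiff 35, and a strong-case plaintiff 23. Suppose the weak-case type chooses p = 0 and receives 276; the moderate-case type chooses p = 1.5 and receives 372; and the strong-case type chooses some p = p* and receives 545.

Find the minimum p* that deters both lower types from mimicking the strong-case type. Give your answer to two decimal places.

Moderate-case type (on-path payoff 372 − 35×1.5 = 319.5) won't mimic when 319.5 ≥ 545 − 35·p*, i.e. p* ≥ 6.44.
Weak-case type (on-path payoff 276) won't mimic when 276 ≥ 545 − 60·p*, i.e. p* ≥ 4.48.
Both must hold, so p* = max(4.48, 6.44) = 6.44. The moderate-case type's constraint binds.

6.44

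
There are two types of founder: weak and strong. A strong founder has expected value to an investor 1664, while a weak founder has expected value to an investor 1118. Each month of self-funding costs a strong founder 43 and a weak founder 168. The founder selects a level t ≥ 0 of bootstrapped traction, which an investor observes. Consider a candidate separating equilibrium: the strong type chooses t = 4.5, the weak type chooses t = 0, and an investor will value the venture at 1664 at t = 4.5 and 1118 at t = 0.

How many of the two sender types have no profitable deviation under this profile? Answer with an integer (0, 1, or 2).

2

Weak type: stay at 0 → 1118; mimic → 1664 − 168 × 4.5 = 908. IC holds (1118 ≥ 908).
Strong type: signal → 1664 − 43 × 4.5 = 1470.5; deviate to 0 → 1118. IC holds (1470.5 ≥ 1118).
2 of 2 constraints hold, so this is a separating equilibrium.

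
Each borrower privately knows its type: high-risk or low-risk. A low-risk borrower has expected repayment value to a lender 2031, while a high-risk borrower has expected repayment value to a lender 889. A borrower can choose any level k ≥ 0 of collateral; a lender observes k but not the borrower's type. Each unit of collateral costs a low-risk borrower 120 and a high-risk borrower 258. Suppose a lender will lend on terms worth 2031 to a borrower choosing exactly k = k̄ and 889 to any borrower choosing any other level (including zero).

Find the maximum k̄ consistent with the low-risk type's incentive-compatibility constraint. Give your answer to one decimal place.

9.5

Choosing k̄ yields the low-risk type 2031 − 120·k̄; choosing zero yields 889.
The low-risk type is indifferent at 2031 − 120·k̄ = 889, i.e. k̄ = (2031 − 889) / 120 ≈ 9.5.
For any k̄ above 9.5 the low-risk type would rather pool at zero, so separation collapses.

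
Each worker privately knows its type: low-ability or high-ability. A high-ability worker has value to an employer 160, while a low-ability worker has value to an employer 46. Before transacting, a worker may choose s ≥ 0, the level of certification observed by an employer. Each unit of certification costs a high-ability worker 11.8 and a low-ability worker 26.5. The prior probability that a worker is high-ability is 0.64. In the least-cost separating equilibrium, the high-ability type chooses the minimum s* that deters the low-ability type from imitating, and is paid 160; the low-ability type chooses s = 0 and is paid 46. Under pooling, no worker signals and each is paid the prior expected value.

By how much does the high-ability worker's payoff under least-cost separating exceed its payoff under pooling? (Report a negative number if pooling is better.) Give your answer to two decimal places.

Least-cost separating signal: s* solves 46 = 160 − 26.5·s*, so s* = (160 − 46)/26.5 ≈ 4.3019.
High-ability type's separating payoff: 160 − 11.8 × s* = 160 − 11.8 × (160 − 46)/26.5 = 160 − 1345.2/26.5 ≈ 109.2377.
Pooling payoff: 0.64 × 160 + 0.36 × 46 = 118.96.
Difference: 109.2377 − 118.96 = -9.7223, i.e. -9.72 to two decimal places.
The high-ability type would prefer the pooling outcome.

-9.72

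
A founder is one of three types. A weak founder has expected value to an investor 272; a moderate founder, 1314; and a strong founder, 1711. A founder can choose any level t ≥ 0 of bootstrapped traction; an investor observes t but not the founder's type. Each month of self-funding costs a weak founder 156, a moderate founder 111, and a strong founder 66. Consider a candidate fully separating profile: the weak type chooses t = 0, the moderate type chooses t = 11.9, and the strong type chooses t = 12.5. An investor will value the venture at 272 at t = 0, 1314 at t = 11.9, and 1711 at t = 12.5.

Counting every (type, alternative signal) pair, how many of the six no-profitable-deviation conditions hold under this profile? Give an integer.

4

Strong (own payoff 1711 − 66×12.5 = 886): to t=0 gives 272 → no gain ✓; to t=11.9 gives 1314 − 66×11.9 = 528.6 → no gain ✓.
Moderate (own payoff 1314 − 111×11.9 = -6.9): to t=0 gives 272 → profitable ✗; to t=12.5 gives 1711 − 111×12.5 = 323.5 → profitable ✗.
Weak (own payoff 272): to t=11.9 gives 1314 − 156×11.9 = -542.4 → no gain ✓; to t=12.5 gives 1711 − 156×12.5 = -239 → no gain ✓.
4 of the 6 constraints hold; not an equilibrium.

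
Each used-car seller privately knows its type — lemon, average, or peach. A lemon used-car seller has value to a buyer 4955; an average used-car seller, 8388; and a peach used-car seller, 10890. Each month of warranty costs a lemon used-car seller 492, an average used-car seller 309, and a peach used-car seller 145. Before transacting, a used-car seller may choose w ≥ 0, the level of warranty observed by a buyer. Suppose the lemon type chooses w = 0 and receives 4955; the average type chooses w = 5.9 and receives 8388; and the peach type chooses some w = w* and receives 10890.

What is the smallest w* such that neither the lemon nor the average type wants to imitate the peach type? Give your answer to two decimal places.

Lemon type (on-path payoff 4955) won't mimic when 4955 ≥ 10890 − 492·w*, i.e. w* ≥ 12.06.
Average type (on-path payoff 8388 − 309×5.9 = 6564.9) won't mimic when 6564.9 ≥ 10890 − 309·w*, i.e. w* ≥ 14.00.
Both must hold, so w* = max(12.06, 14.00) = 14.00. The average type's constraint binds.

14.00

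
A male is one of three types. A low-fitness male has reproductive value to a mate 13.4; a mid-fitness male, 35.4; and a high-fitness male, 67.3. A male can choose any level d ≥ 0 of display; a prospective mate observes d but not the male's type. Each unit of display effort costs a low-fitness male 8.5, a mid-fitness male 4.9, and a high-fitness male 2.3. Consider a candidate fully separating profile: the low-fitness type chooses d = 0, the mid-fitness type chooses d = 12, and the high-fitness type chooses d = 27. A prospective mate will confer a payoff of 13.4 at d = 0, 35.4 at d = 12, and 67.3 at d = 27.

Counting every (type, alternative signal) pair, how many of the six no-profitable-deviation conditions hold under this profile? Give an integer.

Low-fitness (own payoff 13.4): to d=12 gives 35.4 − 8.5×12 = -66.6 → no gain ✓; to d=27 gives 67.3 − 8.5×27 = -162.2 → no gain ✓.
Mid-fitness (own payoff 35.4 − 4.9×12 = -23.4): to d=0 gives 13.4 → profitable ✗; to d=27 gives 67.3 − 4.9×27 = -65 → no gain ✓.
High-fitness (own payoff 67.3 − 2.3×27 = 5.2): to d=0 gives 13.4 → profitable ✗; to d=12 gives 35.4 − 2.3×12 = 7.8 → profitable ✗.
3 of the 6 constraints hold; not an equilibrium.

3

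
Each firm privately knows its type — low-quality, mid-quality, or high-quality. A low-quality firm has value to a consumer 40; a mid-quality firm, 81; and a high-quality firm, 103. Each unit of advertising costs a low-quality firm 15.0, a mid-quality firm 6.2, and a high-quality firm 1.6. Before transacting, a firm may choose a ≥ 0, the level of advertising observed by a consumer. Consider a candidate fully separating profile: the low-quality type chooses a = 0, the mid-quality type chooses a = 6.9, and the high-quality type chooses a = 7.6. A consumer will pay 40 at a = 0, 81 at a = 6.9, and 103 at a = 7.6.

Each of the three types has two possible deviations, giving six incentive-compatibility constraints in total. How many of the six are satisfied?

Mid-quality (own payoff 81 − 6.2×6.9 = 38.22): to a=0 gives 40 → profitable ✗; to a=7.6 gives 103 − 6.2×7.6 = 55.88 → profitable ✗.
Low-quality (own payoff 40): to a=6.9 gives 81 − 15.0×6.9 = -22.5 → no gain ✓; to a=7.6 gives 103 − 15.0×7.6 = -11 → no gain ✓.
High-quality (own payoff 103 − 1.6×7.6 = 90.84): to a=0 gives 40 → no gain ✓; to a=6.9 gives 81 − 1.6×6.9 = 69.96 → no gain ✓.
4 of the 6 constraints hold; not an equilibrium.

4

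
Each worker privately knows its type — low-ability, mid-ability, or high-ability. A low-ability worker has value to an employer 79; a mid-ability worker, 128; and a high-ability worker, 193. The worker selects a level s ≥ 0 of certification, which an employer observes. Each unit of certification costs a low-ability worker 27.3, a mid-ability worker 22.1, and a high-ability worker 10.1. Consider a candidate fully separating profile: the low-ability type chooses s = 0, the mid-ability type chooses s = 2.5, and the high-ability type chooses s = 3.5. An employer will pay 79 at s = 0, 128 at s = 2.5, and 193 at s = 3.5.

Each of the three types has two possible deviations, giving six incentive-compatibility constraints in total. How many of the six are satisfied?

3

Mid-ability (own payoff 128 − 22.1×2.5 = 72.75): to s=0 gives 79 → profitable ✗; to s=3.5 gives 193 − 22.1×3.5 = 115.65 → profitable ✗.
Low-ability (own payoff 79): to s=2.5 gives 128 − 27.3×2.5 = 59.75 → no gain ✓; to s=3.5 gives 193 − 27.3×3.5 = 97.45 → profitable ✗.
High-ability (own payoff 193 − 10.1×3.5 = 157.65): to s=0 gives 79 → no gain ✓; to s=2.5 gives 128 − 10.1×2.5 = 102.75 → no gain ✓.
3 of the 6 constraints hold; not an equilibrium.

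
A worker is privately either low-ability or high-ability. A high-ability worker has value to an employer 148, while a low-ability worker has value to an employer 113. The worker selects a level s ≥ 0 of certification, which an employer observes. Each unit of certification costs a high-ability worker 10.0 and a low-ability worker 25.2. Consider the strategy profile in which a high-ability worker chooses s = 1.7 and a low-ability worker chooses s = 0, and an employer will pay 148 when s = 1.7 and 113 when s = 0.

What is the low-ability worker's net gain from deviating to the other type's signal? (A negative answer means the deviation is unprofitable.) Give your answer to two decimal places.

-7.84

Playing s = 0 the low-ability worker receives 113.
Deviating to s = 1.7 brings payment 148 at cost 25.2 × 1.7 = 42.84, netting 105.16.
Gain from deviating: 105.16 − 113 = -7.84.
The gain is negative, so the low-ability type's incentive-compatibility constraint is satisfied.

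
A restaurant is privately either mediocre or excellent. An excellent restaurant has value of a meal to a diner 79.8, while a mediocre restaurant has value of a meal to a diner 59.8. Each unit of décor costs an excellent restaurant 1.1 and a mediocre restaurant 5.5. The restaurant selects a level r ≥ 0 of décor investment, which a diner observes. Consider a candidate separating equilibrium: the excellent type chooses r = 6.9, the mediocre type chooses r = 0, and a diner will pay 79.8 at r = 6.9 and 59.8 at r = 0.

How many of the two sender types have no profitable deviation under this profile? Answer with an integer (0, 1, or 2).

2

Excellent type: signal → 79.8 − 1.1 × 6.9 = 72.21; deviate to 0 → 59.8. IC holds (72.21 ≥ 59.8).
Mediocre type: stay at 0 → 59.8; mimic → 79.8 − 5.5 × 6.9 = 41.85. IC holds (59.8 ≥ 41.85).
2 of 2 constraints hold, so this is a separating equilibrium.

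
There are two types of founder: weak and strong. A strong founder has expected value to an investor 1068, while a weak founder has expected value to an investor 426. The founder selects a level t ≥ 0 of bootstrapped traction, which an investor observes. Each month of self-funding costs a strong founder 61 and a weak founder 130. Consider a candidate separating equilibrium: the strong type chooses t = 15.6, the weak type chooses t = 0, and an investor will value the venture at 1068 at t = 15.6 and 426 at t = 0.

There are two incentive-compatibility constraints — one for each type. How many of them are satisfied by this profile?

1

Weak type: stay at 0 → 426; mimic → 1068 − 130 × 15.6 = -960. IC holds (426 ≥ -960).
Strong type: signal → 1068 − 61 × 15.6 = 116.4; deviate to 0 → 426. IC fails (116.4 < 426).
1 of 2 constraints hold, so this profile is not an equilibrium.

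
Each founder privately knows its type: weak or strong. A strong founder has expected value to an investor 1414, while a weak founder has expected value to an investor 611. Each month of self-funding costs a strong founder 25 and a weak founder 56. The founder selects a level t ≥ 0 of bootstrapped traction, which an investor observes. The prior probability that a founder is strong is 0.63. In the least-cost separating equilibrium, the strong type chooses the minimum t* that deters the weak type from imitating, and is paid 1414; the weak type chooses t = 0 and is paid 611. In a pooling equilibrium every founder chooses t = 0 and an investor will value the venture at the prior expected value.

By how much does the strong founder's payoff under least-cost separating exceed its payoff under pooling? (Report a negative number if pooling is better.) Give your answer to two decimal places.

Least-cost separating signal: t* solves 611 = 1414 − 56·t*, so t* = (1414 − 611)/56 ≈ 14.3393.
Strong type's separating payoff: 1414 − 25 × t* = 1414 − 25 × (1414 − 611)/56 = 1414 − 20075/56 ≈ 1055.5179.
Pooling payoff: 0.63 × 1414 + 0.37 × 611 = 1116.89.
Difference: 1055.5179 − 1116.89 = -61.3721, i.e. -61.37 to two decimal places.
The strong type would prefer the pooling outcome.

-61.37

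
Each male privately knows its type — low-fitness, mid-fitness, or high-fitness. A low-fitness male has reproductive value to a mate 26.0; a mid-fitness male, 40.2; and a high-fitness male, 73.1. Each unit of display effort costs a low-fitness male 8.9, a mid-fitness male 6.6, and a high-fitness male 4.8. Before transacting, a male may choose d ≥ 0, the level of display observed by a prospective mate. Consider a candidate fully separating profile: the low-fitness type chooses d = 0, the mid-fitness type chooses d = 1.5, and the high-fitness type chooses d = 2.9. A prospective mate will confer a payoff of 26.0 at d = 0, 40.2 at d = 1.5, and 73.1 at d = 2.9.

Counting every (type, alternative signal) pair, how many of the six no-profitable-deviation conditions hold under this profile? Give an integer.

3

Mid-fitness (own payoff 40.2 − 6.6×1.5 = 30.3): to d=0 gives 26.0 → no gain ✓; to d=2.9 gives 73.1 − 6.6×2.9 = 53.96 → profitable ✗.
High-fitness (own payoff 73.1 − 4.8×2.9 = 59.18): to d=0 gives 26.0 → no gain ✓; to d=1.5 gives 40.2 − 4.8×1.5 = 33 → no gain ✓.
Low-fitness (own payoff 26.0): to d=1.5 gives 40.2 − 8.9×1.5 = 26.85 → profitable ✗; to d=2.9 gives 73.1 − 8.9×2.9 = 47.29 → profitable ✗.
3 of the 6 constraints hold; not an equilibrium.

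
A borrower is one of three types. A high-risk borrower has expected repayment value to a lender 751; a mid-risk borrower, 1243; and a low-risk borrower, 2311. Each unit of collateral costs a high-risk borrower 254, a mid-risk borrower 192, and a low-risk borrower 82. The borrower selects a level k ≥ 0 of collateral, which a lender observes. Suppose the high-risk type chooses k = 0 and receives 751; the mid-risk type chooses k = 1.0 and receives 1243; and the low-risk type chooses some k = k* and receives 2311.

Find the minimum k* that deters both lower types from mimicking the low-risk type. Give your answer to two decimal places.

6.56

High-risk type (on-path payoff 751) won't mimic when 751 ≥ 2311 − 254·k*, i.e. k* ≥ 6.14.
Mid-risk type (on-path payoff 1243 − 192×1.0 = 1051) won't mimic when 1051 ≥ 2311 − 192·k*, i.e. k* ≥ 6.56.
Both must hold, so k* = max(6.14, 6.56) = 6.56. The mid-risk type's constraint binds.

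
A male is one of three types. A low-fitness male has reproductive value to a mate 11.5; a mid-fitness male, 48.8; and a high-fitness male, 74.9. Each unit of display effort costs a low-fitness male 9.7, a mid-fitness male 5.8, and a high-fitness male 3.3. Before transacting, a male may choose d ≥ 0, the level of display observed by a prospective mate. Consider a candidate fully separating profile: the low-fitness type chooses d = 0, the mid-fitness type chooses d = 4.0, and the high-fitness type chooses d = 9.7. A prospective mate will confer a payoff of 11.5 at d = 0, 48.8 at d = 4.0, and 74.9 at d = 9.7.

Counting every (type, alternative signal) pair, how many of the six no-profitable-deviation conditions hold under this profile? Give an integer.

6

High-fitness (own payoff 74.9 − 3.3×9.7 = 42.89): to d=0 gives 11.5 → no gain ✓; to d=4.0 gives 48.8 − 3.3×4.0 = 35.6 → no gain ✓.
Low-fitness (own payoff 11.5): to d=4.0 gives 48.8 − 9.7×4.0 = 10 → no gain ✓; to d=9.7 gives 74.9 − 9.7×9.7 = -19.19 → no gain ✓.
Mid-fitness (own payoff 48.8 − 5.8×4.0 = 25.6): to d=0 gives 11.5 → no gain ✓; to d=9.7 gives 74.9 − 5.8×9.7 = 18.64 → no gain ✓.
6 of the 6 constraints hold; this profile is a separating equilibrium.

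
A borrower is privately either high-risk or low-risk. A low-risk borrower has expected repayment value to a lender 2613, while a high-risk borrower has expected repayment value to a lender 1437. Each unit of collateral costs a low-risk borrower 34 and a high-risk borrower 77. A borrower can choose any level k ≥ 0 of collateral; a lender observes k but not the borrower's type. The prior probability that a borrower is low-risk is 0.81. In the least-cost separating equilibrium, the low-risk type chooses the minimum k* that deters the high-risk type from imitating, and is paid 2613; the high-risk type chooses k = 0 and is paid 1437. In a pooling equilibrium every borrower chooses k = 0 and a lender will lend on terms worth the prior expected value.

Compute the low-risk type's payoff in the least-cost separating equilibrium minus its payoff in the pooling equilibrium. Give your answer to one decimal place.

Least-cost separating signal: k* solves 1437 = 2613 − 77·k*, so k* = (2613 − 1437)/77 ≈ 15.2727.
Low-risk type's separating payoff: 2613 − 34 × k* = 2613 − 34 × (2613 − 1437)/77 = 2613 − 39984/77 ≈ 2093.727.
Pooling payoff: 0.81 × 2613 + 0.19 × 1437 = 2389.56.
Difference: 2093.727 − 2389.56 = -295.833, i.e. -295.8 to one decimal place.
The low-risk type would prefer the pooling outcome.

-295.8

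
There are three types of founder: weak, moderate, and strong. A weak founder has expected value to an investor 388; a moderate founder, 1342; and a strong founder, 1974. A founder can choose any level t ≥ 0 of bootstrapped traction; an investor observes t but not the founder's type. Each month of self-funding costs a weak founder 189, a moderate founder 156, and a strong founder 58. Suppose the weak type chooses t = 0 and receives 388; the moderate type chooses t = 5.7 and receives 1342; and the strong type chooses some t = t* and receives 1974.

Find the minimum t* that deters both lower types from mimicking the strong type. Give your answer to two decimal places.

9.75

Moderate type (on-path payoff 1342 − 156×5.7 = 452.8) won't mimic when 452.8 ≥ 1974 − 156·t*, i.e. t* ≥ 9.75.
Weak type (on-path payoff 388) won't mimic when 388 ≥ 1974 − 189·t*, i.e. t* ≥ 8.39.
Both must hold, so t* = max(8.39, 9.75) = 9.75. The moderate type's constraint binds.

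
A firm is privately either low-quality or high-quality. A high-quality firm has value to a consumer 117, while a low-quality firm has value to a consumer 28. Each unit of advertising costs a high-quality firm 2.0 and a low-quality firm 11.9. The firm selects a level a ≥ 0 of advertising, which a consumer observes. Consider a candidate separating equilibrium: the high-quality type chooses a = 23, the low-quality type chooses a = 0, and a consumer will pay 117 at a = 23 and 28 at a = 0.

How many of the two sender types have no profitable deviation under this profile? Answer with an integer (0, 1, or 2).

High-quality type: signal → 117 − 2.0 × 23 = 71; deviate to 0 → 28. IC holds (71 ≥ 28).
Low-quality type: stay at 0 → 28; mimic → 117 − 11.9 × 23 = -156.7. IC holds (28 ≥ -156.7).
2 of 2 constraints hold, so this is a separating equilibrium.

2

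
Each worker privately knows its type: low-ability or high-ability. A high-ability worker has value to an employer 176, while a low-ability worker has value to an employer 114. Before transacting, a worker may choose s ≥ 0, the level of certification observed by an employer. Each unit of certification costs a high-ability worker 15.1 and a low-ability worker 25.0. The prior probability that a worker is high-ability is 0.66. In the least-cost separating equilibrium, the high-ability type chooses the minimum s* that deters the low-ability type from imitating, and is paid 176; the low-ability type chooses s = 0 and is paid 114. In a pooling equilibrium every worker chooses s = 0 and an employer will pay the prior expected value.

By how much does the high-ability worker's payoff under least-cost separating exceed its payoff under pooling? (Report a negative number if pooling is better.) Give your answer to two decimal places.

-16.37

Least-cost separating signal: s* solves 114 = 176 − 25.0·s*, so s* = (176 − 114)/25.0 = 2.48.
High-ability type's separating payoff: 176 − 15.1 × s* = 176 − 15.1 × (176 − 114)/25.0 = 176 − 936.2/25.0 = 138.552.
Pooling payoff: 0.66 × 176 + 0.34 × 114 = 154.92.
Difference: 138.552 − 154.92 = -16.368, i.e. -16.37 to two decimal places.
The high-ability type would prefer the pooling outcome.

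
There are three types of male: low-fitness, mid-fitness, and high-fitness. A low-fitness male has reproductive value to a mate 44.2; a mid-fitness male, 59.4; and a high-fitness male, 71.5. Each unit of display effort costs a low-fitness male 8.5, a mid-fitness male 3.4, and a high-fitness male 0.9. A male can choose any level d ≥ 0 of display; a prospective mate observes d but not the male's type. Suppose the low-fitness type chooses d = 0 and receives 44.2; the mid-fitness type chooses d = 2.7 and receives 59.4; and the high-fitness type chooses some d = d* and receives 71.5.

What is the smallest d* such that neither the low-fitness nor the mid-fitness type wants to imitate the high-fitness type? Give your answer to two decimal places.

6.26

Mid-fitness type (on-path payoff 59.4 − 3.4×2.7 = 50.22) won't mimic when 50.22 ≥ 71.5 − 3.4·d*, i.e. d* ≥ 6.26.
Low-fitness type (on-path payoff 44.2) won't mimic when 44.2 ≥ 71.5 − 8.5·d*, i.e. d* ≥ 3.21.
Both must hold, so d* = max(3.21, 6.26) = 6.26. The mid-fitness type's constraint binds.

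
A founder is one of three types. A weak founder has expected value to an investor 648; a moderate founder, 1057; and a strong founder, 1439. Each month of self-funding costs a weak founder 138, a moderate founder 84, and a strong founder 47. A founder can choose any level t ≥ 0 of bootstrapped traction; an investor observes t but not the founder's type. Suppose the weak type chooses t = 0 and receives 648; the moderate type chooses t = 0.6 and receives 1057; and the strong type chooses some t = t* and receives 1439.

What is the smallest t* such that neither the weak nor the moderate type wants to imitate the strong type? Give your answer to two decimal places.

5.73

Moderate type (on-path payoff 1057 − 84×0.6 = 1006.6) won't mimic when 1006.6 ≥ 1439 − 84·t*, i.e. t* ≥ 5.15.
Weak type (on-path payoff 648) won't mimic when 648 ≥ 1439 − 138·t*, i.e. t* ≥ 5.73.
Both must hold, so t* = max(5.73, 5.15) = 5.73. The weak type's constraint binds.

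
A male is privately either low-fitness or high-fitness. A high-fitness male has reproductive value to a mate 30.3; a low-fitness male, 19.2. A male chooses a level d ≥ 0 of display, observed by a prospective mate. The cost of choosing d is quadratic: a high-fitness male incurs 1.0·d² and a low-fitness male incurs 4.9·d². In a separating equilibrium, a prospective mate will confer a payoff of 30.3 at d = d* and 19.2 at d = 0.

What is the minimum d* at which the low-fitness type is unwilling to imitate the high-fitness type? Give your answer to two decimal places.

1.51

The low-fitness type at d = 0 receives 19.2; imitating at d* yields 30.3 − 4.9·d*².
Indifference: 19.2 = 30.3 − 4.9·d*², so d*² = (30.3 − 19.2) / 4.9 ≈ 2.2653.
d* = √2.2653 ≈ 1.51.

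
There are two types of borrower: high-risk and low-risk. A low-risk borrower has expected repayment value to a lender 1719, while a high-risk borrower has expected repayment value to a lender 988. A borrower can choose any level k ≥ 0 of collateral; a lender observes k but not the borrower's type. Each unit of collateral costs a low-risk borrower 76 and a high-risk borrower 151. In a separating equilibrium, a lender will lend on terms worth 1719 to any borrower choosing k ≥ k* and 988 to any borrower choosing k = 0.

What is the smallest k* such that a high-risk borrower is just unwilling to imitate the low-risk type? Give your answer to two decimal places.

A high-risk borrower choosing k = 0 receives 988.
Imitating at k* instead would pay 1719 at cost 151·k*, netting 1719 − 151·k*.
Indifference: 988 = 1719 − 151·k*, so k* = (1719 − 988) / 151 ≈ 4.84.
At k* the high-risk type's incentive constraint just binds; the low-risk type strictly prefers k* since its per-unit cost is lower.

4.84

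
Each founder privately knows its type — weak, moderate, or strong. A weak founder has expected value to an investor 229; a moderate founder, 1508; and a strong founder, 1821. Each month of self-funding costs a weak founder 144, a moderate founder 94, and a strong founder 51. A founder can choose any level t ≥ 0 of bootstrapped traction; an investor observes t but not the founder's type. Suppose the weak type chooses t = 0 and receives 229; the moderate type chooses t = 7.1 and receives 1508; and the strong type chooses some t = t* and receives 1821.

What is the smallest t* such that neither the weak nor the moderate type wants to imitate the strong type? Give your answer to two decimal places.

Moderate type (on-path payoff 1508 − 94×7.1 = 840.6) won't mimic when 840.6 ≥ 1821 − 94·t*, i.e. t* ≥ 10.43.
Weak type (on-path payoff 229) won't mimic when 229 ≥ 1821 − 144·t*, i.e. t* ≥ 11.06.
Both must hold, so t* = max(11.06, 10.43) = 11.06. The weak type's constraint binds.

11.06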